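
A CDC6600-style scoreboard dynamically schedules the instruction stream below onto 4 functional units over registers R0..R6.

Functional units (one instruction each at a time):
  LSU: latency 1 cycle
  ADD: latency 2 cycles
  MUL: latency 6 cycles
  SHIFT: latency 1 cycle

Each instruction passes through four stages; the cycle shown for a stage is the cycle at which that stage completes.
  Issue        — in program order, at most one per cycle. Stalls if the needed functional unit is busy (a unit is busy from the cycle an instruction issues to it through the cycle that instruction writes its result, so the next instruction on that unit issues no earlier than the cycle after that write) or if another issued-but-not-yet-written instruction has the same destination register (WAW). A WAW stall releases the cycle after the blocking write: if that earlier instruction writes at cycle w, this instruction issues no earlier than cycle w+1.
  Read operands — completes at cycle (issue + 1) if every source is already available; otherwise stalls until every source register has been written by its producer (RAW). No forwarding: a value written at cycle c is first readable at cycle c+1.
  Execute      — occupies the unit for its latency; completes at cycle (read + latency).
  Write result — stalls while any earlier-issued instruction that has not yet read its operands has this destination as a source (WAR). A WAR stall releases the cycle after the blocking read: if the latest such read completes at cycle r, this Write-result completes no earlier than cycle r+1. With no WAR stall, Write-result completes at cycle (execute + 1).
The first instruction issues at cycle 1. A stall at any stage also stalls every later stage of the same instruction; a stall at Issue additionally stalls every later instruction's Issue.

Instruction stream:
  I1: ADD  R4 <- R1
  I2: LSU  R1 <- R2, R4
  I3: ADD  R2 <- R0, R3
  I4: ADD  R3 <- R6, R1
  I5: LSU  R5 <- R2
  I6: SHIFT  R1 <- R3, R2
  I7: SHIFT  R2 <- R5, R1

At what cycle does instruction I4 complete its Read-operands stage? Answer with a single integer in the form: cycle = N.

[1] I1→ADD
[2] I1 RO; I2→LSU
[4] I1 EX
[5] I1 WR R4
[6] I2 RO; I3→ADD
[7] I2 EX; I3 RO
[8] I2 WR R1
[9] I3 EX
[10] I3 WR R2
[11] I4→ADD
[12] I4 RO; I5→LSU
[13] I5 RO; I6→SHIFT
[14] I4 EX; I5 EX
[15] I4 WR R3; I5 WR R5
[16] I6 RO
[17] I6 EX
[18] I6 WR R1
[19] I7→SHIFT
[20] I7 RO
[21] I7 EX
[22] I7 WR R2

cycle = 12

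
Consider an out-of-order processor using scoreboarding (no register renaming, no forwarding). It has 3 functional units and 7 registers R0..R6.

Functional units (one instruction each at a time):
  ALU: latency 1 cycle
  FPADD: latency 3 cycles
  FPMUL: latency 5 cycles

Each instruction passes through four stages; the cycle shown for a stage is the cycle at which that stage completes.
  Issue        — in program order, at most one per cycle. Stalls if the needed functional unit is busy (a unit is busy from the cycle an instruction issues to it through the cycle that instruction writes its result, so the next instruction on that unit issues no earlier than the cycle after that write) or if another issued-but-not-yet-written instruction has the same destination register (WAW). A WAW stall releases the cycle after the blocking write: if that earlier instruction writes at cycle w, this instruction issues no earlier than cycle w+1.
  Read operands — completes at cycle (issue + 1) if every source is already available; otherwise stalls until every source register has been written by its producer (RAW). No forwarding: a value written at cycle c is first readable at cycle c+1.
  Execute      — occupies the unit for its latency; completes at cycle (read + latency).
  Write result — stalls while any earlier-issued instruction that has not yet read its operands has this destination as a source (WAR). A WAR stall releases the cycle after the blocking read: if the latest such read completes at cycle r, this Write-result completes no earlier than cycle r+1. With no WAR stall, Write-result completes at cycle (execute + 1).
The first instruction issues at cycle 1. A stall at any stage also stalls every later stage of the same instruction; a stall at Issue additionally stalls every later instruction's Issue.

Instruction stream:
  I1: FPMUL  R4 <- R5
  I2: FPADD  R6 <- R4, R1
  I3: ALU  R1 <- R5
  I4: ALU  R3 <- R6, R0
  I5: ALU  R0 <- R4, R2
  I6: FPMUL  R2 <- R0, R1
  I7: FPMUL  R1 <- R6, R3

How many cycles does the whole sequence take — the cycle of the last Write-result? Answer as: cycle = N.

cycle = 35

cycle 1: issue I1 (FPMUL)
cycle 2: I1 read-ops, issue I2 (FPADD)
cycle 3: issue I3 (ALU)
cycle 4: I3 read-ops
cycle 5: I3 finished on ALU
cycle 7: I1 finished on FPMUL
cycle 8: I1→R4
cycle 9: I2 read-ops
cycle 10: I3→R1
cycle 11: issue I4 (ALU)
cycle 12: I2 finished on FPADD
cycle 13: I2→R6
cycle 14: I4 read-ops
cycle 15: I4 finished on ALU
cycle 16: I4→R3
cycle 17: issue I5 (ALU)
cycle 18: I5 read-ops, issue I6 (FPMUL)
cycle 19: I5 finished on ALU
cycle 20: I5→R0
cycle 21: I6 read-ops
cycle 26: I6 finished on FPMUL
cycle 27: I6→R2
cycle 28: issue I7 (FPMUL)
cycle 29: I7 read-ops
cycle 34: I7 finished on FPMUL
cycle 35: I7→R1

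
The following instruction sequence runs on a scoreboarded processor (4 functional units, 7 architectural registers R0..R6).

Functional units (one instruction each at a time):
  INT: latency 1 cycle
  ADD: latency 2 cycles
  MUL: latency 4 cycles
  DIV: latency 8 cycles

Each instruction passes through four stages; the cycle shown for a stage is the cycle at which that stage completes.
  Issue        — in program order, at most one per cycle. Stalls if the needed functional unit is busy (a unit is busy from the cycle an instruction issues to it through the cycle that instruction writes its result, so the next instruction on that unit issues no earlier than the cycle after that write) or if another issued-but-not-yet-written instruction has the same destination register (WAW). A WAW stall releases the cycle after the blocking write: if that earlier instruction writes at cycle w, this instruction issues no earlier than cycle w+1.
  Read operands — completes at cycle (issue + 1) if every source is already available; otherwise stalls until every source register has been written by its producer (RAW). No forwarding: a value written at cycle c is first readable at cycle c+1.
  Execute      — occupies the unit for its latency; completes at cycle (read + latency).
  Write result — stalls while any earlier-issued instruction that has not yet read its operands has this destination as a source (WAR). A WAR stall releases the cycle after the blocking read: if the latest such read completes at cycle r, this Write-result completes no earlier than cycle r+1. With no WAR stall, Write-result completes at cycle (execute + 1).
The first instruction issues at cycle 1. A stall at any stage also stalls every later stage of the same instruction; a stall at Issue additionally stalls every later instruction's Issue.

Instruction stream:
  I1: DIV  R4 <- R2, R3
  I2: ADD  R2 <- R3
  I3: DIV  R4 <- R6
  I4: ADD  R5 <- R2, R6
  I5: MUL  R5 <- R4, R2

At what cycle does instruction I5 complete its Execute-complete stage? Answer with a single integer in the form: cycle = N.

I1: IS=1 RO=2 EX=10 WR=11
I2: IS=2 RO=3 EX=5 WR=6
I3: IS=12 RO=13 EX=21 WR=22  [struct: DIV busy until I1 writes@11]
I4: IS=13 RO=14 EX=16 WR=17
I5: IS=18 RO=23 EX=27 WR=28  [WAW R5: wait I4 write@17; RAW R4: wait I3 write@22]

cycle = 27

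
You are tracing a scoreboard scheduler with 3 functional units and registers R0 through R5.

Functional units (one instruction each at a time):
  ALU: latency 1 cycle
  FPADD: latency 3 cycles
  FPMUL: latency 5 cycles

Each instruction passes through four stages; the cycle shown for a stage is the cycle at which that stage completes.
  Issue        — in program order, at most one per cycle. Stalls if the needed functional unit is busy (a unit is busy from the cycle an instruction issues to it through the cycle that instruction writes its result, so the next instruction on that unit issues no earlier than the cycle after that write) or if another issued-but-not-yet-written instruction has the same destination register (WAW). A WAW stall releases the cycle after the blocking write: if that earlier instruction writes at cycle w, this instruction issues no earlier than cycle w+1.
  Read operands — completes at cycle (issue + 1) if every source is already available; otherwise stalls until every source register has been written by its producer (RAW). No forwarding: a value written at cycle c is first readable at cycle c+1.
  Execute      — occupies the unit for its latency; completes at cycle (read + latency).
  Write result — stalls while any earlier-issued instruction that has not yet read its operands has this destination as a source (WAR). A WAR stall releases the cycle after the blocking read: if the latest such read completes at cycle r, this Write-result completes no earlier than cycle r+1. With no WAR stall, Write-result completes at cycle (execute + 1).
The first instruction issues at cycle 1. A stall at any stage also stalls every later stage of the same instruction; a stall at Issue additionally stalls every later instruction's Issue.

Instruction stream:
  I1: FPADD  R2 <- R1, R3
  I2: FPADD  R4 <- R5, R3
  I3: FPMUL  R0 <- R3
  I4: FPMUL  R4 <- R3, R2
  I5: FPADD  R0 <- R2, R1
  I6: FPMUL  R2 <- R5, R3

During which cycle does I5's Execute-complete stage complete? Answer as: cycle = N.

1) issue 1, read 2, done 5, write 6
2) issue 7, read 8, done 11, write 12  <struct: FPADD busy until I1 writes@6>
3) issue 8, read 9, done 14, write 15
4) issue 16, read 17, done 22, write 23  <struct: FPMUL busy until I3 writes@15>
5) issue 17, read 18, done 21, write 22
6) issue 24, read 25, done 30, write 31  <struct: FPMUL busy until I4 writes@23>

cycle = 21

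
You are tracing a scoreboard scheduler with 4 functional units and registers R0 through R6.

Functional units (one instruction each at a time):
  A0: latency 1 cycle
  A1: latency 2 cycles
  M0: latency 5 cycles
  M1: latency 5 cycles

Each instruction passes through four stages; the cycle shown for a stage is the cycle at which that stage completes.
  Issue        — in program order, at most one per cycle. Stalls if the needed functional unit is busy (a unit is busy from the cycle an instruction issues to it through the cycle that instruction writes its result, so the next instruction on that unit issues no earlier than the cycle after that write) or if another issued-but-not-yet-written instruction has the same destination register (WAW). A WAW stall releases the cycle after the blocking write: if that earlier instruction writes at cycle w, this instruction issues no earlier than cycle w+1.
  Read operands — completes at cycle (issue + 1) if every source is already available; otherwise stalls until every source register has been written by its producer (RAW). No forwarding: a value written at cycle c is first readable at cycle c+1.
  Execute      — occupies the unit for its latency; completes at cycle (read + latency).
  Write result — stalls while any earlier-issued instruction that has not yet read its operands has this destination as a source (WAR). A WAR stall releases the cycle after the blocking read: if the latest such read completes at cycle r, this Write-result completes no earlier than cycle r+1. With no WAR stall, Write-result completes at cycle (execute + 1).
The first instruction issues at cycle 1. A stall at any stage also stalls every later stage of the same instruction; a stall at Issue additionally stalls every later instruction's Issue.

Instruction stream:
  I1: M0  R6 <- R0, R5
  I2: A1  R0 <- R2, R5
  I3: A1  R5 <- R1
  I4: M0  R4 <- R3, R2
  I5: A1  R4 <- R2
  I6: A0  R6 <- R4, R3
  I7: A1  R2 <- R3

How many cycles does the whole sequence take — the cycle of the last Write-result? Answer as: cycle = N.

c1: issue I1 (M0)
c2: I1 read-ops | issue I2 (A1)
c3: I2 read-ops
c5: I2 finished on A1
c6: I2→R0
c7: I1 finished on M0 | issue I3 (A1)
c8: I1→R6 | I3 read-ops
c9: issue I4 (M0)
c10: I3 finished on A1 | I4 read-ops
c11: I3→R5
c15: I4 finished on M0
c16: I4→R4
c17: issue I5 (A1)
c18: I5 read-ops | issue I6 (A0)
c20: I5 finished on A1
c21: I5→R4
c22: I6 read-ops | issue I7 (A1)
c23: I6 finished on A0 | I7 read-ops
c24: I6→R6
c25: I7 finished on A1
c26: I7→R2

cycle = 26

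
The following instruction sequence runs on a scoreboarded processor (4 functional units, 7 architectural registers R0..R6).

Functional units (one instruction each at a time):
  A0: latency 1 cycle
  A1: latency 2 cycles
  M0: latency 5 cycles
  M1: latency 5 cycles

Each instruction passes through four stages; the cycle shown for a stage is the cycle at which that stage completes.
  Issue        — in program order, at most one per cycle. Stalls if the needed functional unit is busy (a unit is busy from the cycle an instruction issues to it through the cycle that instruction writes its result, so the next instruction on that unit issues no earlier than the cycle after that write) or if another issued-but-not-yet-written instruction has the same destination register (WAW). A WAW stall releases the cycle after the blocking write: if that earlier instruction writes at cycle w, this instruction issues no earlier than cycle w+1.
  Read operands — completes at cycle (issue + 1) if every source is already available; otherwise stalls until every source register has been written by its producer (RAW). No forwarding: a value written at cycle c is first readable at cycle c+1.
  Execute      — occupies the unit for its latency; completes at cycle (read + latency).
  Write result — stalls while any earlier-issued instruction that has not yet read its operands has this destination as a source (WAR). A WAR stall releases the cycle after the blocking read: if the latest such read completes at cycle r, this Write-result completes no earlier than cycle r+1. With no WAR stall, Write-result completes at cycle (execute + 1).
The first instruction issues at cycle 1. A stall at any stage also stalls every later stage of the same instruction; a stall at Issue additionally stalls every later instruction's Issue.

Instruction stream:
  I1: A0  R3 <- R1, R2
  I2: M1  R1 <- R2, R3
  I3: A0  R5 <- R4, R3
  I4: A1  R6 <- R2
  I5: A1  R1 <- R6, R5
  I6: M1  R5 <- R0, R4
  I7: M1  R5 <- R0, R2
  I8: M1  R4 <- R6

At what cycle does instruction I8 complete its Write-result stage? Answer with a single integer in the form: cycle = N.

1) issue 1, read 2, done 3, write 4
2) issue 2, read 5, done 10, write 11  <RAW R3: wait I1 write@4>
3) issue 5, read 6, done 7, write 8  <struct: A0 busy until I1 writes@4>
4) issue 6, read 7, done 9, write 10
5) issue 12, read 13, done 15, write 16  <WAW R1: wait I2 write@11>
6) issue 13, read 14, done 19, write 20
7) issue 21, read 22, done 27, write 28  <struct: M1 busy until I6 writes@20>
8) issue 29, read 30, done 35, write 36  <struct: M1 busy until I7 writes@28>

cycle = 36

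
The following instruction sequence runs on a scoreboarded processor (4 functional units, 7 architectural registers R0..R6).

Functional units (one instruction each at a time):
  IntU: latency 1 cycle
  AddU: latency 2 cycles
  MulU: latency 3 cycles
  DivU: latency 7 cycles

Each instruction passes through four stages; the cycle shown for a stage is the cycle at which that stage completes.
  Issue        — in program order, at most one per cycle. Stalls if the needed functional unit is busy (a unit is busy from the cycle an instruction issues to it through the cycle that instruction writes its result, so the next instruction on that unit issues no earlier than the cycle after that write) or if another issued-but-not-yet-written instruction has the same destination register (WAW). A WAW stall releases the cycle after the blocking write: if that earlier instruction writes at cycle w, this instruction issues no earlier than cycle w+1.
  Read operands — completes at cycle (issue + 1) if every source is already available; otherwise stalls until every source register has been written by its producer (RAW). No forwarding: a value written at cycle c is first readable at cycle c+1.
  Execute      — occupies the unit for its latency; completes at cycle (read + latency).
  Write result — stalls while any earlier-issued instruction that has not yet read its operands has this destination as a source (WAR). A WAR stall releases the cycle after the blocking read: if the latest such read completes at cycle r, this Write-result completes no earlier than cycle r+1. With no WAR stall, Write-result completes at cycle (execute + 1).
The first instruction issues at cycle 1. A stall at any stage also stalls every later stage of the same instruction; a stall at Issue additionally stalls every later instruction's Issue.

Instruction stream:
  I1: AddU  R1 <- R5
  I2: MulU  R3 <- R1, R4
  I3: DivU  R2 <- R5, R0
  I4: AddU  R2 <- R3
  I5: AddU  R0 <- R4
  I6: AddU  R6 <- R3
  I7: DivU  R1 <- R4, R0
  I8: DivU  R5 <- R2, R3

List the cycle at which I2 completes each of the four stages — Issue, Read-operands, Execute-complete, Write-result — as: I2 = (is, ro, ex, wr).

I2 = (2, 6, 9, 10)

cycle 1: I1 issues→AddU
cycle 2: I1 reads, I2 issues→MulU
cycle 3: I3 issues→DivU
cycle 4: I1 exec-done, I3 reads
cycle 5: I1 writes R1
cycle 6: I2 reads
cycle 9: I2 exec-done
cycle 10: I2 writes R3
cycle 11: I3 exec-done
cycle 12: I3 writes R2
cycle 13: I4 issues→AddU
cycle 14: I4 reads
cycle 16: I4 exec-done
cycle 17: I4 writes R2
cycle 18: I5 issues→AddU
cycle 19: I5 reads
cycle 21: I5 exec-done
cycle 22: I5 writes R0
cycle 23: I6 issues→AddU
cycle 24: I6 reads, I7 issues→DivU
cycle 25: I7 reads
cycle 26: I6 exec-done
cycle 27: I6 writes R6
cycle 32: I7 exec-done
cycle 33: I7 writes R1
cycle 34: I8 issues→DivU
cycle 35: I8 reads
cycle 42: I8 exec-done
cycle 43: I8 writes R5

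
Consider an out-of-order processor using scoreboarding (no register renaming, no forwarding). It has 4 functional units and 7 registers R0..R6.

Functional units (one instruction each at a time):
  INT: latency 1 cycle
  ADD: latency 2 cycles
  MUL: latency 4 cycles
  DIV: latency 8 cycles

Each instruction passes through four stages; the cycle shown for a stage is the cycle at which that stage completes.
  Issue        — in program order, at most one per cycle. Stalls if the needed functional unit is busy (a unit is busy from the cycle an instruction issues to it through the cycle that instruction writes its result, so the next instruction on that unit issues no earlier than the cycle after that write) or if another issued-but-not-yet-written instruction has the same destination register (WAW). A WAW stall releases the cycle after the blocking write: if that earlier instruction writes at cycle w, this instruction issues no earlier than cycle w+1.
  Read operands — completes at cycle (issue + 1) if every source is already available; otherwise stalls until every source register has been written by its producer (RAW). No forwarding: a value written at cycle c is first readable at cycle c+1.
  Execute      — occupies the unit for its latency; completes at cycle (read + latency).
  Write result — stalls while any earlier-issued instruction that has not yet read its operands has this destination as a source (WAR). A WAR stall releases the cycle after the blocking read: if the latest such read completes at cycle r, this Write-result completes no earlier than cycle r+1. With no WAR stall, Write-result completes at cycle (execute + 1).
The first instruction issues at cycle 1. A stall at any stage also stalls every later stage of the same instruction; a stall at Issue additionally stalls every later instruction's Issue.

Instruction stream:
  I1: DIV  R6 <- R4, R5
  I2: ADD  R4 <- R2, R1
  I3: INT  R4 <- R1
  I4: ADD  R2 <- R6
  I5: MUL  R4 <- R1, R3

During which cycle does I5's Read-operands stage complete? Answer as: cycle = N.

cycle = 12

  I1 | 1 | 2 | 10 | 11
  I2 | 2 | 3 | 5 | 6
  I3 | 7 | 8 | 9 | 10   WAW R4: wait I2 write@6
  I4 | 8 | 12 | 14 | 15   RAW R6: wait I1 write@11
  I5 | 11 | 12 | 16 | 17   WAW R4: wait I3 write@10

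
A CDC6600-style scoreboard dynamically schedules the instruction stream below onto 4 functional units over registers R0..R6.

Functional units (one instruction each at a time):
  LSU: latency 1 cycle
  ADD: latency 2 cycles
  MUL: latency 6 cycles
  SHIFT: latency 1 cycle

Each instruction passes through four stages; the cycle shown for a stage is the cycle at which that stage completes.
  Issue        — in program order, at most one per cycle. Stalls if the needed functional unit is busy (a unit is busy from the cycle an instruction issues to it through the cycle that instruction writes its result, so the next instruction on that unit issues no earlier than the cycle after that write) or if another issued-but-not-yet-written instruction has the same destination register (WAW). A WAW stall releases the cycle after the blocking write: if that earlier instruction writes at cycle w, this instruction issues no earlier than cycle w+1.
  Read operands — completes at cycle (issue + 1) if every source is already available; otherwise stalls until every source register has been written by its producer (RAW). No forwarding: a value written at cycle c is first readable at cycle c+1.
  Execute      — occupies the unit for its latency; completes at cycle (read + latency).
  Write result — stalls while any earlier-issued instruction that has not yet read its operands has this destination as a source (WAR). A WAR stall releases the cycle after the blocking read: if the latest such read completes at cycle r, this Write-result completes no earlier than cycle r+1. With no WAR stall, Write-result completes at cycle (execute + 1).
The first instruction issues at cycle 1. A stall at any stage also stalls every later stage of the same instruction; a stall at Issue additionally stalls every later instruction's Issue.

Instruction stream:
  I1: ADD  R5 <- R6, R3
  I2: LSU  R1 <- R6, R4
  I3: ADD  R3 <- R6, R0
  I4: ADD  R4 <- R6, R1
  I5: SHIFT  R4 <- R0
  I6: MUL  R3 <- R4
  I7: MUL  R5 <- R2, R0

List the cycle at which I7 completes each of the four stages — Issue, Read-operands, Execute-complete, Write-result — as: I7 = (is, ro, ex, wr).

I7 = (28, 29, 35, 36)

t=1  I1 dispatched to ADD
t=2  I1 operands ready | I2 dispatched to LSU
t=3  I2 operands ready
t=4  I1 complete | I2 complete
t=5  R5←I1 | R1←I2
t=6  I3 dispatched to ADD
t=7  I3 operands ready
t=9  I3 complete
t=10  R3←I3
t=11  I4 dispatched to ADD
t=12  I4 operands ready
t=14  I4 complete
t=15  R4←I4
t=16  I5 dispatched to SHIFT
t=17  I5 operands ready | I6 dispatched to MUL
t=18  I5 complete
t=19  R4←I5
t=20  I6 operands ready
t=26  I6 complete
t=27  R3←I6
t=28  I7 dispatched to MUL
t=29  I7 operands ready
t=35  I7 complete
t=36  R5←I7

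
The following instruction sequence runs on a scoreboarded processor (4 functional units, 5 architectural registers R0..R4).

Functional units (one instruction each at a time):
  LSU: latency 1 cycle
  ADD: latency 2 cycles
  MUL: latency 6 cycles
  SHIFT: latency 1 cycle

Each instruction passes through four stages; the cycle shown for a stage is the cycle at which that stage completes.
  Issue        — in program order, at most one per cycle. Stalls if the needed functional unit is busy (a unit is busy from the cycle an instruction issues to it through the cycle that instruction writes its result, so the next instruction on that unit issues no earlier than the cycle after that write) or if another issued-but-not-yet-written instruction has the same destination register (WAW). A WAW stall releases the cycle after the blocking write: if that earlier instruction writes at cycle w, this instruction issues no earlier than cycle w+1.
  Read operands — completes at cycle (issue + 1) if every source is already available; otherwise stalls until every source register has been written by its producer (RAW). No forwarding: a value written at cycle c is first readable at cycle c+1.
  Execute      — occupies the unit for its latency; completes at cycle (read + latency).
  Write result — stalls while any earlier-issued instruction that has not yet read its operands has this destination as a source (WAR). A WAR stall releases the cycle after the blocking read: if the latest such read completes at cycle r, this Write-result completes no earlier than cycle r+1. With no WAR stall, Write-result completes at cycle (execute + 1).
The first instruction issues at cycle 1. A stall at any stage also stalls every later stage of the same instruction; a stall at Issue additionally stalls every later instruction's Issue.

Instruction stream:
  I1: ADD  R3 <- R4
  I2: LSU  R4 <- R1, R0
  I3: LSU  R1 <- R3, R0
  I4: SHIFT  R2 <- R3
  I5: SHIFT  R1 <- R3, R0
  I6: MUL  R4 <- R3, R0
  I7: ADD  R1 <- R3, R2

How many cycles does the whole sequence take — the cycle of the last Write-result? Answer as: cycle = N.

t=1  issue I1 (ADD)
t=2  I1 read-ops, issue I2 (LSU)
t=3  I2 read-ops
t=4  I1 finished on ADD, I2 finished on LSU
t=5  I1→R3, I2→R4
t=6  issue I3 (LSU)
t=7  I3 read-ops, issue I4 (SHIFT)
t=8  I3 finished on LSU, I4 read-ops
t=9  I3→R1, I4 finished on SHIFT
t=10  I4→R2
t=11  issue I5 (SHIFT)
t=12  I5 read-ops, issue I6 (MUL)
t=13  I5 finished on SHIFT, I6 read-ops
t=14  I5→R1
t=15  issue I7 (ADD)
t=16  I7 read-ops
t=18  I7 finished on ADD
t=19  I6 finished on MUL, I7→R1
t=20  I6→R4

cycle = 20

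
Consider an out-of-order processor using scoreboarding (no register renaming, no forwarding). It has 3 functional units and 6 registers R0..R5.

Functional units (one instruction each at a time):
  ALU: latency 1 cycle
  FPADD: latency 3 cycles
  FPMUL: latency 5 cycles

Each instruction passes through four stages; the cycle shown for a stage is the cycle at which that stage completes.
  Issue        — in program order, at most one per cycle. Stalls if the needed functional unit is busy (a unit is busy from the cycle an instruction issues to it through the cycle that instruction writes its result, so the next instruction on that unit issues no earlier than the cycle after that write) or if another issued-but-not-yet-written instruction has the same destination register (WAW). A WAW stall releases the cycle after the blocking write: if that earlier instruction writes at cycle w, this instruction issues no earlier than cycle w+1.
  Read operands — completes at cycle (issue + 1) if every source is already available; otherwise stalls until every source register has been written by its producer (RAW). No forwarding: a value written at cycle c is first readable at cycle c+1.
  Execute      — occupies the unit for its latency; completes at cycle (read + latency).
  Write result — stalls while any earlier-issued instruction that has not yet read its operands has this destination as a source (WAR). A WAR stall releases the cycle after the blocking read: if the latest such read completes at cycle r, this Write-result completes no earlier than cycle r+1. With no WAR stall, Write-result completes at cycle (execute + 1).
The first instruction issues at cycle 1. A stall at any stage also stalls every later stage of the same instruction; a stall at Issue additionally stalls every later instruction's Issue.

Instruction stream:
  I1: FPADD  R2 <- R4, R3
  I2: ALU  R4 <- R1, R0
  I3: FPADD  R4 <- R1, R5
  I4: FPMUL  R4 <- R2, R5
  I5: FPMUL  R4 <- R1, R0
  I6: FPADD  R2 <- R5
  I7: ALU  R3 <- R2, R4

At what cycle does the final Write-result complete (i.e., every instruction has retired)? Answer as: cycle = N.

cycle = 31

c1: issue I1 (FPADD)
c2: I1 read-ops · issue I2 (ALU)
c3: I2 read-ops
c4: I2 finished on ALU
c5: I1 finished on FPADD · I2→R4
c6: I1→R2
c7: issue I3 (FPADD)
c8: I3 read-ops
c11: I3 finished on FPADD
c12: I3→R4
c13: issue I4 (FPMUL)
c14: I4 read-ops
c19: I4 finished on FPMUL
c20: I4→R4
c21: issue I5 (FPMUL)
c22: I5 read-ops · issue I6 (FPADD)
c23: I6 read-ops · issue I7 (ALU)
c26: I6 finished on FPADD
c27: I5 finished on FPMUL · I6→R2
c28: I5→R4
c29: I7 read-ops
c30: I7 finished on ALU
c31: I7→R3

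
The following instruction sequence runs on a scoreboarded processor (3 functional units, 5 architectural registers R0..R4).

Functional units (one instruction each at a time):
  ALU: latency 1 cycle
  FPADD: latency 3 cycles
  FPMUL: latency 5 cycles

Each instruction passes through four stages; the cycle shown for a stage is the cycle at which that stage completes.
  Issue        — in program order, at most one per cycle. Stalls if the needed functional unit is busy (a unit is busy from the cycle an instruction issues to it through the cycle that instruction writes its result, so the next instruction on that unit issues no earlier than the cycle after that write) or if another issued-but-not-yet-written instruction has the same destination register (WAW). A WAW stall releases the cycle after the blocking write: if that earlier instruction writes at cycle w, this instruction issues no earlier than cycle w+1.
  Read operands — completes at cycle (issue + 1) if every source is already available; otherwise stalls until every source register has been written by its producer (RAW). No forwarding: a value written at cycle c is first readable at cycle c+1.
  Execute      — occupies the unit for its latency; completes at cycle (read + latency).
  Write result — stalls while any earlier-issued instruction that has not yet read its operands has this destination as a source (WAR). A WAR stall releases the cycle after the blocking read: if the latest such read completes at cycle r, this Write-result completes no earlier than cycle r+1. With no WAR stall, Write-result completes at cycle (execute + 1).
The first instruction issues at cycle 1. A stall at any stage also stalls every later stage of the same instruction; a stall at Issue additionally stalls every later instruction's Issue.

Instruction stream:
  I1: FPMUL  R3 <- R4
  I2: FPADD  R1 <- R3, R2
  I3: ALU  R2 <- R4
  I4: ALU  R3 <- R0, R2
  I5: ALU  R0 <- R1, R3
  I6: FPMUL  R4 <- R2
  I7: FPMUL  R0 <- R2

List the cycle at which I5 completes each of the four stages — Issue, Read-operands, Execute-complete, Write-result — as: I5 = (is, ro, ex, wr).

I1: IS=1 RO=2 EX=7 WR=8
I2: IS=2 RO=9 EX=12 WR=13  [RAW R3: wait I1 write@8]
I3: IS=3 RO=4 EX=5 WR=10  [WAR R2: wait I2 read@9]
I4: IS=11 RO=12 EX=13 WR=14  [struct: ALU busy until I3 writes@10]
I5: IS=15 RO=16 EX=17 WR=18  [struct: ALU busy until I4 writes@14]
I6: IS=16 RO=17 EX=22 WR=23
I7: IS=24 RO=25 EX=30 WR=31  [struct: FPMUL busy until I6 writes@23]

I5 = (15, 16, 17, 18)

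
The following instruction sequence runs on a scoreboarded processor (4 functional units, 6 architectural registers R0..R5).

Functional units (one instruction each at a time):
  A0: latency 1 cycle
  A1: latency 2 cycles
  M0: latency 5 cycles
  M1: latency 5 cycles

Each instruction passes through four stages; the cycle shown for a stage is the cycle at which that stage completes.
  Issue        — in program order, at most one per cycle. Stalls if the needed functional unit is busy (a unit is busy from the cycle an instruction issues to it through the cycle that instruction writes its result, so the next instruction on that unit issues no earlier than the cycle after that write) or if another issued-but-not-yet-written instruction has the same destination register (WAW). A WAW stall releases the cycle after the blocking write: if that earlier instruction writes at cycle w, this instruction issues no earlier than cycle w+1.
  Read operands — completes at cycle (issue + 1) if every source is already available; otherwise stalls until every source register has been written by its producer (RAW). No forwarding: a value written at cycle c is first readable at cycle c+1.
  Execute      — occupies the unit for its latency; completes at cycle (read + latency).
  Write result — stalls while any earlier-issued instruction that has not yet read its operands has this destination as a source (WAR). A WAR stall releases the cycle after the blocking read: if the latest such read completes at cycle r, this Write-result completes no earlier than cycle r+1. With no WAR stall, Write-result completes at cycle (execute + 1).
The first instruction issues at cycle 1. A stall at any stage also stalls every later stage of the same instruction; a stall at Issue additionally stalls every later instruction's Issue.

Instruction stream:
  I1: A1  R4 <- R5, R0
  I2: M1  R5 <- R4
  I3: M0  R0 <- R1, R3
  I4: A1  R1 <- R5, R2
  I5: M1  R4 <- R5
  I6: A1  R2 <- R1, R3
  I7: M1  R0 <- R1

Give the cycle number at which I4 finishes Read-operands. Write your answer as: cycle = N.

cycle 1: I1 issues→A1
cycle 2: I1 reads; I2 issues→M1
cycle 3: I3 issues→M0
cycle 4: I1 exec-done; I3 reads
cycle 5: I1 writes R4
cycle 6: I2 reads; I4 issues→A1
cycle 9: I3 exec-done
cycle 10: I3 writes R0
cycle 11: I2 exec-done
cycle 12: I2 writes R5
cycle 13: I4 reads; I5 issues→M1
cycle 14: I5 reads
cycle 15: I4 exec-done
cycle 16: I4 writes R1
cycle 17: I6 issues→A1
cycle 18: I6 reads
cycle 19: I5 exec-done
cycle 20: I5 writes R4; I6 exec-done
cycle 21: I6 writes R2; I7 issues→M1
cycle 22: I7 reads
cycle 27: I7 exec-done
cycle 28: I7 writes R0

cycle = 13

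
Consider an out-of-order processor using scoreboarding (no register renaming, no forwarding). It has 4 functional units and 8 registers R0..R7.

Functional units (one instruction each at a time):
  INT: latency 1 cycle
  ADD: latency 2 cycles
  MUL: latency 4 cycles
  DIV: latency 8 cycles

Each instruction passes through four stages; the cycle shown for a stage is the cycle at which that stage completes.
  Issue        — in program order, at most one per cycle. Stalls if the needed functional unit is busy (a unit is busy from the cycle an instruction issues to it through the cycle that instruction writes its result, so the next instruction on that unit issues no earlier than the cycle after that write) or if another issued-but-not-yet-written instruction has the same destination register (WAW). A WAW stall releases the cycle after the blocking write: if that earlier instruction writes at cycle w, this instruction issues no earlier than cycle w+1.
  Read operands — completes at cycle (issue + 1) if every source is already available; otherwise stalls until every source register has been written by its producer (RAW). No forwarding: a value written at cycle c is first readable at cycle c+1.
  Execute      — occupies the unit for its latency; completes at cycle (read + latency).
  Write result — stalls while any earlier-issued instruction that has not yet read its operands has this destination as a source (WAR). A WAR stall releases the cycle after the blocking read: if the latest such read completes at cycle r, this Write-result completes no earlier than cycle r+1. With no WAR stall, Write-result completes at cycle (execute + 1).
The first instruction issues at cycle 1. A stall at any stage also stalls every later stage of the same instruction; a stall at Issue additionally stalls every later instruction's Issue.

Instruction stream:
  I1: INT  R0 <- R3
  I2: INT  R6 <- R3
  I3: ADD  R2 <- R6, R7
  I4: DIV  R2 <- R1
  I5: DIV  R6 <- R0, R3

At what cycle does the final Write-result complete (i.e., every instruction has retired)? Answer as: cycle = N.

cycle = 34

t=1  I1 dispatched to INT
t=2  I1 operands ready
t=3  I1 complete
t=4  R0←I1
t=5  I2 dispatched to INT
t=6  I2 operands ready; I3 dispatched to ADD
t=7  I2 complete
t=8  R6←I2
t=9  I3 operands ready
t=11  I3 complete
t=12  R2←I3
t=13  I4 dispatched to DIV
t=14  I4 operands ready
t=22  I4 complete
t=23  R2←I4
t=24  I5 dispatched to DIV
t=25  I5 operands ready
t=33  I5 complete
t=34  R6←I5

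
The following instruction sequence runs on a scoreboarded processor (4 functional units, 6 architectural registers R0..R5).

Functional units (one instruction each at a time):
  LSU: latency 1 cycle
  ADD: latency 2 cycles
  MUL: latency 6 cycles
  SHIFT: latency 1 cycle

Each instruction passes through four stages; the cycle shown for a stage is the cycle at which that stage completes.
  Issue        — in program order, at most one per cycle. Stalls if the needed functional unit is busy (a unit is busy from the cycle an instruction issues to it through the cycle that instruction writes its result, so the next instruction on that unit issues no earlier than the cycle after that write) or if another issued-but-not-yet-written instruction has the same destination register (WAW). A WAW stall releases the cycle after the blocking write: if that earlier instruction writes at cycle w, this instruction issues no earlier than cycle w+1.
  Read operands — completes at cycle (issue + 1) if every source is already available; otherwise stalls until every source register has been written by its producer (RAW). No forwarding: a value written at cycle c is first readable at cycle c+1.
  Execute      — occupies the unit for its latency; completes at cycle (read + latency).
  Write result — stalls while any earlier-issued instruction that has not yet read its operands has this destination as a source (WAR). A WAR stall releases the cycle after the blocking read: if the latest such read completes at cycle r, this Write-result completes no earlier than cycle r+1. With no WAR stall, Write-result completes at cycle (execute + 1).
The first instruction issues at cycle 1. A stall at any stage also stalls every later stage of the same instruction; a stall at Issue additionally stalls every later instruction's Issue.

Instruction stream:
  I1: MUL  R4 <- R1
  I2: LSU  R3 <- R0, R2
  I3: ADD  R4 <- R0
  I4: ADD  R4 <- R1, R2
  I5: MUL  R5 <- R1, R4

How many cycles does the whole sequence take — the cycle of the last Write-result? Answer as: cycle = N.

cycle 1: I1→MUL
cycle 2: I1 RO, I2→LSU
cycle 3: I2 RO
cycle 4: I2 EX
cycle 5: I2 WR R3
cycle 8: I1 EX
cycle 9: I1 WR R4
cycle 10: I3→ADD
cycle 11: I3 RO
cycle 13: I3 EX
cycle 14: I3 WR R4
cycle 15: I4→ADD
cycle 16: I4 RO, I5→MUL
cycle 18: I4 EX
cycle 19: I4 WR R4
cycle 20: I5 RO
cycle 26: I5 EX
cycle 27: I5 WR R5

cycle = 27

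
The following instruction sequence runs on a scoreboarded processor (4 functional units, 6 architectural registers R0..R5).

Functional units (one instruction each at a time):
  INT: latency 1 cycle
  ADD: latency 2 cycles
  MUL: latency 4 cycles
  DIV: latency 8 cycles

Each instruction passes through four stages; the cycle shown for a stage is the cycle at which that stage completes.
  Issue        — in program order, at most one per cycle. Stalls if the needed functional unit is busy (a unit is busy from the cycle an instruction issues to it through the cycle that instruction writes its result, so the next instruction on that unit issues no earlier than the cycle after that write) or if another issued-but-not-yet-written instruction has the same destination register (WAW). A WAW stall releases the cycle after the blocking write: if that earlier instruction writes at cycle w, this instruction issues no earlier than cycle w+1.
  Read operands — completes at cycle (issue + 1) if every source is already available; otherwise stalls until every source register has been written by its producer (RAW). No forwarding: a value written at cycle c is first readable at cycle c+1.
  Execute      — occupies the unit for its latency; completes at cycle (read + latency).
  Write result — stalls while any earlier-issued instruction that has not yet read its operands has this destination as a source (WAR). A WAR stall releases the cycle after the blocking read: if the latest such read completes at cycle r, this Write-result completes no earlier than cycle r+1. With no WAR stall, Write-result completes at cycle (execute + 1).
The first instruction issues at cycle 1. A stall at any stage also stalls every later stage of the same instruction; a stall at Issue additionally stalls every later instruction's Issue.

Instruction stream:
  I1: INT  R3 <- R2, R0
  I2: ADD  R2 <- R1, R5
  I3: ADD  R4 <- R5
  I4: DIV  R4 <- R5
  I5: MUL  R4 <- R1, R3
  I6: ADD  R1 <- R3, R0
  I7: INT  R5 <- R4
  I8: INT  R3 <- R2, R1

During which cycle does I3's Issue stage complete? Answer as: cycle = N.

cycle = 7

I1 -> (1, 2, 3, 4)
I2 -> (2, 3, 5, 6)
I3 -> (7, 8, 10, 11)  // struct: ADD busy until I2 writes@6
I4 -> (12, 13, 21, 22)  // WAW R4: wait I3 write@11
I5 -> (23, 24, 28, 29)  // WAW R4: wait I4 write@22
I6 -> (24, 25, 27, 28)
I7 -> (25, 30, 31, 32)  // RAW R4: wait I5 write@29
I8 -> (33, 34, 35, 36)  // struct: INT busy until I7 writes@32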